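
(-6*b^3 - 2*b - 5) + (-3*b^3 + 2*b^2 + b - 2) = -9*b^3 + 2*b^2 - b - 7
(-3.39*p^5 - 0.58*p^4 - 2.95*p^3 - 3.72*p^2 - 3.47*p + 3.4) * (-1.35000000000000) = 4.5765*p^5 + 0.783*p^4 + 3.9825*p^3 + 5.022*p^2 + 4.6845*p - 4.59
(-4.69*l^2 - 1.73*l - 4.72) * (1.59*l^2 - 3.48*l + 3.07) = -7.4571*l^4 + 13.5705*l^3 - 15.8827*l^2 + 11.1145*l - 14.4904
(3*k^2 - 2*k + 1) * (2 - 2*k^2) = -6*k^4 + 4*k^3 + 4*k^2 - 4*k + 2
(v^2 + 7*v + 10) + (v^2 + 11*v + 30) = 2*v^2 + 18*v + 40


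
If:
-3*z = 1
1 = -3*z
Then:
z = -1/3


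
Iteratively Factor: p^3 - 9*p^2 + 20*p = (p - 4)*(p^2 - 5*p) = p*(p - 4)*(p - 5)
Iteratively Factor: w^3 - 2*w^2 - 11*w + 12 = (w - 4)*(w^2 + 2*w - 3) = (w - 4)*(w - 1)*(w + 3)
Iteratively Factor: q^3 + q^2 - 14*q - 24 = (q + 2)*(q^2 - q - 12) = (q + 2)*(q + 3)*(q - 4)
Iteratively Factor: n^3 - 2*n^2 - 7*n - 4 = (n + 1)*(n^2 - 3*n - 4) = (n + 1)^2*(n - 4)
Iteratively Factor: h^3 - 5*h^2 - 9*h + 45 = (h - 5)*(h^2 - 9) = (h - 5)*(h - 3)*(h + 3)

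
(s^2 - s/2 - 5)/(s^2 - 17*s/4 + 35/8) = 4*(s + 2)/(4*s - 7)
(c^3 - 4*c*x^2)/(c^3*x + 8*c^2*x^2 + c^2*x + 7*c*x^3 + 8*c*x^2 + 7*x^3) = c*(c^2 - 4*x^2)/(x*(c^3 + 8*c^2*x + c^2 + 7*c*x^2 + 8*c*x + 7*x^2))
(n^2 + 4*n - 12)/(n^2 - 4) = (n + 6)/(n + 2)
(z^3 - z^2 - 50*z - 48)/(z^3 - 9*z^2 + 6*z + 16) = (z + 6)/(z - 2)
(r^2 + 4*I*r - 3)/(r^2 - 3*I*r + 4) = (r + 3*I)/(r - 4*I)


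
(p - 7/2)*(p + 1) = p^2 - 5*p/2 - 7/2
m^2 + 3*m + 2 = (m + 1)*(m + 2)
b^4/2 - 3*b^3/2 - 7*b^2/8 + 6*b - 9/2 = (b/2 + 1)*(b - 2)*(b - 3/2)^2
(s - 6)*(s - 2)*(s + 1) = s^3 - 7*s^2 + 4*s + 12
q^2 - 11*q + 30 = (q - 6)*(q - 5)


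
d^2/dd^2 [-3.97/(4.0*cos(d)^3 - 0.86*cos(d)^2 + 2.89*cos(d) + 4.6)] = (-1760.394074*(0.805910006715917*sin(d)^2 + 0.115513767629281*cos(d) - 1.0)^2*sin(d)^2 + (-23.3833*cos(d) + 6.8284*cos(2*d) - 35.73*cos(3*d))*(4.0*cos(d)^3 - 0.86*cos(d)^2 + 2.89*cos(d) + 4.6))/(4.0*cos(d)^3 - 0.86*cos(d)^2 + 2.89*cos(d) + 4.6)^3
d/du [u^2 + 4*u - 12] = 2*u + 4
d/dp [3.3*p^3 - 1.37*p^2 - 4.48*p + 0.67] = 9.9*p^2 - 2.74*p - 4.48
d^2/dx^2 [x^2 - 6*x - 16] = 2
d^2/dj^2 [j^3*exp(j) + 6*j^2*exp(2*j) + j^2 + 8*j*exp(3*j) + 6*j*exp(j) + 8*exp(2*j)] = j^3*exp(j) + 24*j^2*exp(2*j) + 6*j^2*exp(j) + 72*j*exp(3*j) + 48*j*exp(2*j) + 12*j*exp(j) + 48*exp(3*j) + 44*exp(2*j) + 12*exp(j) + 2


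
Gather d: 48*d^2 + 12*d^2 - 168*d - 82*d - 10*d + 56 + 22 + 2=60*d^2 - 260*d + 80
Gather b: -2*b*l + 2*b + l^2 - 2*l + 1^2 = b*(2 - 2*l) + l^2 - 2*l + 1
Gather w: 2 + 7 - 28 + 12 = -7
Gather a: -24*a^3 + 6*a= -24*a^3 + 6*a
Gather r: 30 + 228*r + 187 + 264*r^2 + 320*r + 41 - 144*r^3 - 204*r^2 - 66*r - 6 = -144*r^3 + 60*r^2 + 482*r + 252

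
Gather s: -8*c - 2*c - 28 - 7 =-10*c - 35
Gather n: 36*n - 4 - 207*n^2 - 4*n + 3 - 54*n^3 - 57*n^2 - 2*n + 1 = -54*n^3 - 264*n^2 + 30*n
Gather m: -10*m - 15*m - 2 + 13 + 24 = 35 - 25*m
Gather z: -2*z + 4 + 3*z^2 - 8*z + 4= 3*z^2 - 10*z + 8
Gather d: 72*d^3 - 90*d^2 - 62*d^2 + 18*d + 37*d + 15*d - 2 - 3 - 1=72*d^3 - 152*d^2 + 70*d - 6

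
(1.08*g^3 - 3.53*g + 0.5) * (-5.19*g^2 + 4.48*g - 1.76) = -5.6052*g^5 + 4.8384*g^4 + 16.4199*g^3 - 18.4094*g^2 + 8.4528*g - 0.88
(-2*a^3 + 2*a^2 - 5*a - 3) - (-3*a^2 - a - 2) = -2*a^3 + 5*a^2 - 4*a - 1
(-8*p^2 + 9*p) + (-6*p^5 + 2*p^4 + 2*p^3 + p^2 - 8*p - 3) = -6*p^5 + 2*p^4 + 2*p^3 - 7*p^2 + p - 3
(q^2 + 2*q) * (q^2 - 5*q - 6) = q^4 - 3*q^3 - 16*q^2 - 12*q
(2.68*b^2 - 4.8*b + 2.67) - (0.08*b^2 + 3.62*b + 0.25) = 2.6*b^2 - 8.42*b + 2.42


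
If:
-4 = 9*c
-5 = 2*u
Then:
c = -4/9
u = -5/2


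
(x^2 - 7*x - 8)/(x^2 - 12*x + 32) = (x + 1)/(x - 4)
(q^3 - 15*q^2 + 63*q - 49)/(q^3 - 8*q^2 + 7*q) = (q - 7)/q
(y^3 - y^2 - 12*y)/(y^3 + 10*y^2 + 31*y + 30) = y*(y - 4)/(y^2 + 7*y + 10)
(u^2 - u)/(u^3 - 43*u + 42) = u/(u^2 + u - 42)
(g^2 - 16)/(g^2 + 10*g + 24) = (g - 4)/(g + 6)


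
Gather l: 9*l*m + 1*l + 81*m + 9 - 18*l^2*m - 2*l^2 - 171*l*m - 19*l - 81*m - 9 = l^2*(-18*m - 2) + l*(-162*m - 18)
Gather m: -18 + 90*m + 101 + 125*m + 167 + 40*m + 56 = 255*m + 306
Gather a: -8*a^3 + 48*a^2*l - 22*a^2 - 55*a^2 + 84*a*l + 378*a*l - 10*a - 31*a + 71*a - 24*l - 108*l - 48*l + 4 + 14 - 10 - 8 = -8*a^3 + a^2*(48*l - 77) + a*(462*l + 30) - 180*l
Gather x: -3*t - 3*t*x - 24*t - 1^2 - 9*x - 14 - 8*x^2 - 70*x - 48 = -27*t - 8*x^2 + x*(-3*t - 79) - 63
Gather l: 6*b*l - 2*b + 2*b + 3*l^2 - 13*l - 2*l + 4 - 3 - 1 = 3*l^2 + l*(6*b - 15)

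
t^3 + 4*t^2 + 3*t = t*(t + 1)*(t + 3)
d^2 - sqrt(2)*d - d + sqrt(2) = (d - 1)*(d - sqrt(2))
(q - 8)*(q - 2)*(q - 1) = q^3 - 11*q^2 + 26*q - 16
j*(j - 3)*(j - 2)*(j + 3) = j^4 - 2*j^3 - 9*j^2 + 18*j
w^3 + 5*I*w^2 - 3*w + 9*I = (w - I)*(w + 3*I)^2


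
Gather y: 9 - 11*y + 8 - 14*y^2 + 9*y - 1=-14*y^2 - 2*y + 16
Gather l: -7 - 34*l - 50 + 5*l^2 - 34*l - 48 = 5*l^2 - 68*l - 105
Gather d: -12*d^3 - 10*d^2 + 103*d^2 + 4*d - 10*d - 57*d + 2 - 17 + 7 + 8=-12*d^3 + 93*d^2 - 63*d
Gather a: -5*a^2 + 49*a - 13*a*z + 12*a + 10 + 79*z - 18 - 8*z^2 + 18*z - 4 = -5*a^2 + a*(61 - 13*z) - 8*z^2 + 97*z - 12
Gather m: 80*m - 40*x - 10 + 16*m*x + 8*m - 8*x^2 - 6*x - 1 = m*(16*x + 88) - 8*x^2 - 46*x - 11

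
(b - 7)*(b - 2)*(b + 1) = b^3 - 8*b^2 + 5*b + 14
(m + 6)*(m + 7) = m^2 + 13*m + 42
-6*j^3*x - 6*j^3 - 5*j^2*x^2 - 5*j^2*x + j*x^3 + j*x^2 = (-6*j + x)*(j + x)*(j*x + j)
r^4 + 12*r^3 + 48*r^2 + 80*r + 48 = (r + 2)^3*(r + 6)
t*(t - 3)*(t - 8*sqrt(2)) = t^3 - 8*sqrt(2)*t^2 - 3*t^2 + 24*sqrt(2)*t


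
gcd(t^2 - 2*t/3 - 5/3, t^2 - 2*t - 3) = t + 1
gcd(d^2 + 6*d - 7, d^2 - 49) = d + 7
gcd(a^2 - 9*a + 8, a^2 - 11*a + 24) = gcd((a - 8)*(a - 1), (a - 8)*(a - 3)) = a - 8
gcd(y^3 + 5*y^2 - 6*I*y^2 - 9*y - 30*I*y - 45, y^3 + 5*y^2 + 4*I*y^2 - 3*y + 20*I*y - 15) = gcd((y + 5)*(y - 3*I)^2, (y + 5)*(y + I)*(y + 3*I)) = y + 5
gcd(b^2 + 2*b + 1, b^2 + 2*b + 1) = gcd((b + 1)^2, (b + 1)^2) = b^2 + 2*b + 1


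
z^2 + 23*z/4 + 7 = (z + 7/4)*(z + 4)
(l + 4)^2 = l^2 + 8*l + 16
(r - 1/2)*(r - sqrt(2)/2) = r^2 - sqrt(2)*r/2 - r/2 + sqrt(2)/4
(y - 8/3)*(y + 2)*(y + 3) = y^3 + 7*y^2/3 - 22*y/3 - 16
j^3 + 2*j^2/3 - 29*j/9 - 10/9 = (j - 5/3)*(j + 1/3)*(j + 2)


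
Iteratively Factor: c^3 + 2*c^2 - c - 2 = (c + 1)*(c^2 + c - 2) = (c - 1)*(c + 1)*(c + 2)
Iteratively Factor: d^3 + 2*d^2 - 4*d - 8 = (d + 2)*(d^2 - 4) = (d - 2)*(d + 2)*(d + 2)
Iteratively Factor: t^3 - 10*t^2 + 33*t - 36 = (t - 3)*(t^2 - 7*t + 12) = (t - 3)^2*(t - 4)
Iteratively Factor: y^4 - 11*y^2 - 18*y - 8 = (y + 1)*(y^3 - y^2 - 10*y - 8) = (y + 1)*(y + 2)*(y^2 - 3*y - 4) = (y - 4)*(y + 1)*(y + 2)*(y + 1)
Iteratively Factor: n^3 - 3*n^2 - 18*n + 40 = (n + 4)*(n^2 - 7*n + 10) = (n - 2)*(n + 4)*(n - 5)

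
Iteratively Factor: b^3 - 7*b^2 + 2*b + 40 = (b - 4)*(b^2 - 3*b - 10) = (b - 4)*(b + 2)*(b - 5)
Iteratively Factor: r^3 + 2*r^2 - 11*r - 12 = (r - 3)*(r^2 + 5*r + 4) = (r - 3)*(r + 1)*(r + 4)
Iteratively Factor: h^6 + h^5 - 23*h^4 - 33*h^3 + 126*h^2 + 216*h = (h + 3)*(h^5 - 2*h^4 - 17*h^3 + 18*h^2 + 72*h) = (h - 4)*(h + 3)*(h^4 + 2*h^3 - 9*h^2 - 18*h) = (h - 4)*(h + 2)*(h + 3)*(h^3 - 9*h) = (h - 4)*(h + 2)*(h + 3)^2*(h^2 - 3*h) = (h - 4)*(h - 3)*(h + 2)*(h + 3)^2*(h)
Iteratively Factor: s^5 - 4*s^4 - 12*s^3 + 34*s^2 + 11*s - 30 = (s - 1)*(s^4 - 3*s^3 - 15*s^2 + 19*s + 30) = (s - 1)*(s + 3)*(s^3 - 6*s^2 + 3*s + 10) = (s - 5)*(s - 1)*(s + 3)*(s^2 - s - 2) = (s - 5)*(s - 1)*(s + 1)*(s + 3)*(s - 2)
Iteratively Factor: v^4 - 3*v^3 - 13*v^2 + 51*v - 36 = (v - 3)*(v^3 - 13*v + 12) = (v - 3)*(v - 1)*(v^2 + v - 12) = (v - 3)^2*(v - 1)*(v + 4)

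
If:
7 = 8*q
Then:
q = 7/8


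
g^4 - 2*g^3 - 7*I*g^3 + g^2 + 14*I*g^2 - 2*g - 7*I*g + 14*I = (g - 2)*(g - 7*I)*(g - I)*(g + I)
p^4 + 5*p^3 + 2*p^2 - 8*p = p*(p - 1)*(p + 2)*(p + 4)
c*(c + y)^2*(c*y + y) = c^4*y + 2*c^3*y^2 + c^3*y + c^2*y^3 + 2*c^2*y^2 + c*y^3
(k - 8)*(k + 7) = k^2 - k - 56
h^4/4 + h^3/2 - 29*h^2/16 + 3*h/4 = h*(h/4 + 1)*(h - 3/2)*(h - 1/2)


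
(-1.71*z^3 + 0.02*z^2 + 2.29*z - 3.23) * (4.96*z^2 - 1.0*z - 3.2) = -8.4816*z^5 + 1.8092*z^4 + 16.8104*z^3 - 18.3748*z^2 - 4.098*z + 10.336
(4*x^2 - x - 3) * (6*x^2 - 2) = 24*x^4 - 6*x^3 - 26*x^2 + 2*x + 6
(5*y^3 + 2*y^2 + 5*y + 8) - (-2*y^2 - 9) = 5*y^3 + 4*y^2 + 5*y + 17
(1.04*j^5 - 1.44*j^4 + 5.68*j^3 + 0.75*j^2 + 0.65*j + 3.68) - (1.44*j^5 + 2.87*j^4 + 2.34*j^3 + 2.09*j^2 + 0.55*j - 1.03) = -0.4*j^5 - 4.31*j^4 + 3.34*j^3 - 1.34*j^2 + 0.1*j + 4.71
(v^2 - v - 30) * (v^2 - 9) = v^4 - v^3 - 39*v^2 + 9*v + 270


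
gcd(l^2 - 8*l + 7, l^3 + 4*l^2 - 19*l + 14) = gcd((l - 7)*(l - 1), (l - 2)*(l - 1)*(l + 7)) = l - 1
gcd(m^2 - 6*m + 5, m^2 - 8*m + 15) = m - 5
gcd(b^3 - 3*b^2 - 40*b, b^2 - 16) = 1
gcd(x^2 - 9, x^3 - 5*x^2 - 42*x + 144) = x - 3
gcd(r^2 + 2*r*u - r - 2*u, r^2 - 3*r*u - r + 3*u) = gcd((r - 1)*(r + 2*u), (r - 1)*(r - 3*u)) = r - 1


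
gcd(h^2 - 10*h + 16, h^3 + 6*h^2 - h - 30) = h - 2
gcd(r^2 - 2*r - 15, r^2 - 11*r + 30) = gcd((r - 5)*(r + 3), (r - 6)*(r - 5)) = r - 5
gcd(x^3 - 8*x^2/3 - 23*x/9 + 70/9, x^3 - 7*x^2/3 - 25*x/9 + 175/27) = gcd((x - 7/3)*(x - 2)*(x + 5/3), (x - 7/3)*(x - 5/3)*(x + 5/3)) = x^2 - 2*x/3 - 35/9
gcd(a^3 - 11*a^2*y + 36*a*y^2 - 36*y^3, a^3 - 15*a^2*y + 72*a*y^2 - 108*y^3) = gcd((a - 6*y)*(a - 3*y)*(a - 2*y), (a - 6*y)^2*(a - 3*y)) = a^2 - 9*a*y + 18*y^2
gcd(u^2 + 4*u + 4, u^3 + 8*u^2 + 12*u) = u + 2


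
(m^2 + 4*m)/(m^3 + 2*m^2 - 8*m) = 1/(m - 2)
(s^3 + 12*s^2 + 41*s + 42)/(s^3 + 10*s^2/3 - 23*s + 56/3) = 3*(s^2 + 5*s + 6)/(3*s^2 - 11*s + 8)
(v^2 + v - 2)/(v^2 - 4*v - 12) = (v - 1)/(v - 6)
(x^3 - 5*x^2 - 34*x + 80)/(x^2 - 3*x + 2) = (x^2 - 3*x - 40)/(x - 1)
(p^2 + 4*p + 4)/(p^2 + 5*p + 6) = (p + 2)/(p + 3)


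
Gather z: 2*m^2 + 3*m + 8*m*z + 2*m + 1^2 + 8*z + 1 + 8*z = 2*m^2 + 5*m + z*(8*m + 16) + 2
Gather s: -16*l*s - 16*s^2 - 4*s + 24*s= -16*s^2 + s*(20 - 16*l)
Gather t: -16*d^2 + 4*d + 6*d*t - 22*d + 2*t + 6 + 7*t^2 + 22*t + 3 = -16*d^2 - 18*d + 7*t^2 + t*(6*d + 24) + 9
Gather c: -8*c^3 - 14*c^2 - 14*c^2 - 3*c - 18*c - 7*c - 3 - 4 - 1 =-8*c^3 - 28*c^2 - 28*c - 8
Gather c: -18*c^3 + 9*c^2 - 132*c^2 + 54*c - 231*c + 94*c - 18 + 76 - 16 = -18*c^3 - 123*c^2 - 83*c + 42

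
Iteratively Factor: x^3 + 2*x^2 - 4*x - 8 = (x + 2)*(x^2 - 4) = (x + 2)^2*(x - 2)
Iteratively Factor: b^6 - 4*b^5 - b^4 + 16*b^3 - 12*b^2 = (b - 2)*(b^5 - 2*b^4 - 5*b^3 + 6*b^2) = b*(b - 2)*(b^4 - 2*b^3 - 5*b^2 + 6*b) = b*(b - 2)*(b - 1)*(b^3 - b^2 - 6*b) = b^2*(b - 2)*(b - 1)*(b^2 - b - 6) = b^2*(b - 3)*(b - 2)*(b - 1)*(b + 2)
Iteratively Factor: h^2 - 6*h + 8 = (h - 2)*(h - 4)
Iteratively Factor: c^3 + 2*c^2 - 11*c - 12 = (c + 1)*(c^2 + c - 12) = (c + 1)*(c + 4)*(c - 3)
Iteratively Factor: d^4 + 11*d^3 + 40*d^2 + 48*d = (d + 4)*(d^3 + 7*d^2 + 12*d) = (d + 3)*(d + 4)*(d^2 + 4*d) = d*(d + 3)*(d + 4)*(d + 4)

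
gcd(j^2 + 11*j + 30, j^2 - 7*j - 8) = 1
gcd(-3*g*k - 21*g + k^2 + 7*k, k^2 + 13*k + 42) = k + 7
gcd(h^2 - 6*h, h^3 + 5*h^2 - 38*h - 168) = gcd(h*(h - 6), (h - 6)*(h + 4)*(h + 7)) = h - 6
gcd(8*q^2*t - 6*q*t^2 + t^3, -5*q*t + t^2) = t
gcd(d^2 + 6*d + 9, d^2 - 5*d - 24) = d + 3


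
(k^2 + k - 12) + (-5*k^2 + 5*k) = -4*k^2 + 6*k - 12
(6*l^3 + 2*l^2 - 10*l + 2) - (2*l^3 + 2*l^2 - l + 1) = 4*l^3 - 9*l + 1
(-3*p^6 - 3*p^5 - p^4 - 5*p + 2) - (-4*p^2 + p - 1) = -3*p^6 - 3*p^5 - p^4 + 4*p^2 - 6*p + 3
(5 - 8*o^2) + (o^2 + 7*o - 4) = -7*o^2 + 7*o + 1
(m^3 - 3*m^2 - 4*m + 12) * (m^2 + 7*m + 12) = m^5 + 4*m^4 - 13*m^3 - 52*m^2 + 36*m + 144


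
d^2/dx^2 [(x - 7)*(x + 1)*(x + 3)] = 6*x - 6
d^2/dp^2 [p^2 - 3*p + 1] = 2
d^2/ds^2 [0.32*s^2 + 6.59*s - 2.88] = 0.640000000000000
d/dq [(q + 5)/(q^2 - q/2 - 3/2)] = 2*(2*q^2 - q - (q + 5)*(4*q - 1) - 3)/(-2*q^2 + q + 3)^2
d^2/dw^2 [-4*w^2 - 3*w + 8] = -8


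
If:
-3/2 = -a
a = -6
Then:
No Solution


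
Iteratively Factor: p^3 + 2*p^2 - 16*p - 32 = (p + 4)*(p^2 - 2*p - 8) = (p + 2)*(p + 4)*(p - 4)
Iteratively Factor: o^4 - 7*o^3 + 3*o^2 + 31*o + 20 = (o - 5)*(o^3 - 2*o^2 - 7*o - 4) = (o - 5)*(o - 4)*(o^2 + 2*o + 1) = (o - 5)*(o - 4)*(o + 1)*(o + 1)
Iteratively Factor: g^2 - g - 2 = (g - 2)*(g + 1)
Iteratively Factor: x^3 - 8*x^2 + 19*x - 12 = (x - 4)*(x^2 - 4*x + 3) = (x - 4)*(x - 3)*(x - 1)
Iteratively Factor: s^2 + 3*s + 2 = (s + 2)*(s + 1)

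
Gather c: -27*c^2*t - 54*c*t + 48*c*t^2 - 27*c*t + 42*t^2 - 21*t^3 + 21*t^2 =-27*c^2*t + c*(48*t^2 - 81*t) - 21*t^3 + 63*t^2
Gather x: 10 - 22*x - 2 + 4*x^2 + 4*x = 4*x^2 - 18*x + 8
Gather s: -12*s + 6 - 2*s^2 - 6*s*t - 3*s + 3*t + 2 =-2*s^2 + s*(-6*t - 15) + 3*t + 8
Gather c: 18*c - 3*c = 15*c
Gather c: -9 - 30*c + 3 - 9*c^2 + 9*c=-9*c^2 - 21*c - 6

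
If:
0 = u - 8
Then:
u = 8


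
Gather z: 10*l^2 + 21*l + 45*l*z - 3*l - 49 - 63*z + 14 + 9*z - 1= 10*l^2 + 18*l + z*(45*l - 54) - 36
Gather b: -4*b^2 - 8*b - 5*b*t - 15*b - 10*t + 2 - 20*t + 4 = -4*b^2 + b*(-5*t - 23) - 30*t + 6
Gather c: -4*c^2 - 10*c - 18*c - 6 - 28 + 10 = -4*c^2 - 28*c - 24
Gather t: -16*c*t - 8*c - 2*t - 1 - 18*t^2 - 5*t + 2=-8*c - 18*t^2 + t*(-16*c - 7) + 1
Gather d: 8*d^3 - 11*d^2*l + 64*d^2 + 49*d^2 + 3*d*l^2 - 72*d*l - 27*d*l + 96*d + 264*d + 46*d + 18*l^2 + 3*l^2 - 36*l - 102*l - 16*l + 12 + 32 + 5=8*d^3 + d^2*(113 - 11*l) + d*(3*l^2 - 99*l + 406) + 21*l^2 - 154*l + 49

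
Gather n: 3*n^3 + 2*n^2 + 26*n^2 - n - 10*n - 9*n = 3*n^3 + 28*n^2 - 20*n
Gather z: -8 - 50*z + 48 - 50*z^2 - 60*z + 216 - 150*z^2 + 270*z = -200*z^2 + 160*z + 256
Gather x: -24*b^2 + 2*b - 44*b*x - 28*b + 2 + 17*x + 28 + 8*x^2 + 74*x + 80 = -24*b^2 - 26*b + 8*x^2 + x*(91 - 44*b) + 110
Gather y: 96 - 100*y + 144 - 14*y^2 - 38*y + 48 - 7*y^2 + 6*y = -21*y^2 - 132*y + 288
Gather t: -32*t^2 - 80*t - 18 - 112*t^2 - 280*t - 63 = -144*t^2 - 360*t - 81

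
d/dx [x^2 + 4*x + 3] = 2*x + 4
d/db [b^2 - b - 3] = 2*b - 1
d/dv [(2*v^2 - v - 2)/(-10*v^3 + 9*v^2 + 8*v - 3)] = (20*v^4 - 20*v^3 - 35*v^2 + 24*v + 19)/(100*v^6 - 180*v^5 - 79*v^4 + 204*v^3 + 10*v^2 - 48*v + 9)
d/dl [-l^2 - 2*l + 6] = -2*l - 2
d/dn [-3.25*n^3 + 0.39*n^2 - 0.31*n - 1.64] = -9.75*n^2 + 0.78*n - 0.31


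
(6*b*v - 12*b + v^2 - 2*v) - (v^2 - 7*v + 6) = 6*b*v - 12*b + 5*v - 6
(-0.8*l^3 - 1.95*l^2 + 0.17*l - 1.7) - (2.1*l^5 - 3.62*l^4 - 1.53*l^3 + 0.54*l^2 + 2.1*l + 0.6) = -2.1*l^5 + 3.62*l^4 + 0.73*l^3 - 2.49*l^2 - 1.93*l - 2.3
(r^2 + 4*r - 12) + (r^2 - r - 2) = 2*r^2 + 3*r - 14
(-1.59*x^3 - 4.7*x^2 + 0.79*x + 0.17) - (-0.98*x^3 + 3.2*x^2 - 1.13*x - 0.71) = -0.61*x^3 - 7.9*x^2 + 1.92*x + 0.88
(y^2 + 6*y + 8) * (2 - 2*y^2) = -2*y^4 - 12*y^3 - 14*y^2 + 12*y + 16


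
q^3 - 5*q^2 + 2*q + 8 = (q - 4)*(q - 2)*(q + 1)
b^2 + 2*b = b*(b + 2)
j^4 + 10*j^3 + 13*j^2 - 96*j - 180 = (j - 3)*(j + 2)*(j + 5)*(j + 6)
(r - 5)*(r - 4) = r^2 - 9*r + 20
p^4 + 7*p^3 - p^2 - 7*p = p*(p - 1)*(p + 1)*(p + 7)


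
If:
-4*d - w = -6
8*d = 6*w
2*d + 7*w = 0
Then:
No Solution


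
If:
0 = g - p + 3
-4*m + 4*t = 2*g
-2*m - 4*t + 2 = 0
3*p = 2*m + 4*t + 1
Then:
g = -2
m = 1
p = 1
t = 0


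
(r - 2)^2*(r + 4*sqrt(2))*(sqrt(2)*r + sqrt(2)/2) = sqrt(2)*r^4 - 7*sqrt(2)*r^3/2 + 8*r^3 - 28*r^2 + 2*sqrt(2)*r^2 + 2*sqrt(2)*r + 16*r + 16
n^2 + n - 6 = (n - 2)*(n + 3)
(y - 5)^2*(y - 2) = y^3 - 12*y^2 + 45*y - 50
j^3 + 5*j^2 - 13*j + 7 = (j - 1)^2*(j + 7)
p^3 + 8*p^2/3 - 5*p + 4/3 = (p - 1)*(p - 1/3)*(p + 4)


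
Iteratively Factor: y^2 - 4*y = (y - 4)*(y)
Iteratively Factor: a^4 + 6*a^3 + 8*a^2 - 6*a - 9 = (a + 3)*(a^3 + 3*a^2 - a - 3) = (a + 3)^2*(a^2 - 1) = (a + 1)*(a + 3)^2*(a - 1)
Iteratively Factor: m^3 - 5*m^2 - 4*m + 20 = (m - 2)*(m^2 - 3*m - 10) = (m - 2)*(m + 2)*(m - 5)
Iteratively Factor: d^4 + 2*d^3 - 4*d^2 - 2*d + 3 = (d - 1)*(d^3 + 3*d^2 - d - 3) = (d - 1)*(d + 1)*(d^2 + 2*d - 3) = (d - 1)*(d + 1)*(d + 3)*(d - 1)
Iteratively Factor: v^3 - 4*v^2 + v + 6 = (v - 2)*(v^2 - 2*v - 3) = (v - 2)*(v + 1)*(v - 3)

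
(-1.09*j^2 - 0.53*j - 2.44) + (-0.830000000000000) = -1.09*j^2 - 0.53*j - 3.27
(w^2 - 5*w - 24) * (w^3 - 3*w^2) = w^5 - 8*w^4 - 9*w^3 + 72*w^2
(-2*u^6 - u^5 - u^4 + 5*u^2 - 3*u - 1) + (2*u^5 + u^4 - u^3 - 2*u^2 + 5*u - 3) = -2*u^6 + u^5 - u^3 + 3*u^2 + 2*u - 4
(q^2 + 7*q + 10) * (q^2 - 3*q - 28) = q^4 + 4*q^3 - 39*q^2 - 226*q - 280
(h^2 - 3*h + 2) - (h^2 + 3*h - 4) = 6 - 6*h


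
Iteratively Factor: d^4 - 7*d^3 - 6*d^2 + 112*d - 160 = (d - 5)*(d^3 - 2*d^2 - 16*d + 32) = (d - 5)*(d + 4)*(d^2 - 6*d + 8) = (d - 5)*(d - 2)*(d + 4)*(d - 4)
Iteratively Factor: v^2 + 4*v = (v + 4)*(v)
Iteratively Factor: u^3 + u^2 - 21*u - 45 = (u + 3)*(u^2 - 2*u - 15) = (u - 5)*(u + 3)*(u + 3)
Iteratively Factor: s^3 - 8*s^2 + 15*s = (s - 3)*(s^2 - 5*s) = (s - 5)*(s - 3)*(s)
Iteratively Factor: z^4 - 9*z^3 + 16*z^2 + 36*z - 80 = (z + 2)*(z^3 - 11*z^2 + 38*z - 40) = (z - 5)*(z + 2)*(z^2 - 6*z + 8) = (z - 5)*(z - 4)*(z + 2)*(z - 2)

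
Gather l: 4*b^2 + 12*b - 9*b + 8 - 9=4*b^2 + 3*b - 1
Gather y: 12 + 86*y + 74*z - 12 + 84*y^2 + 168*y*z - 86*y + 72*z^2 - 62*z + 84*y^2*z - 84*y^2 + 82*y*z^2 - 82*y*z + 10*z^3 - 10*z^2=84*y^2*z + y*(82*z^2 + 86*z) + 10*z^3 + 62*z^2 + 12*z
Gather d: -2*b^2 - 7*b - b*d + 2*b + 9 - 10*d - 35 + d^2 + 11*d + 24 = -2*b^2 - 5*b + d^2 + d*(1 - b) - 2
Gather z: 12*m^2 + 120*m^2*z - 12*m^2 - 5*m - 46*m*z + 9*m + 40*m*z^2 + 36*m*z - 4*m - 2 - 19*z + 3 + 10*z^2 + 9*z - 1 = z^2*(40*m + 10) + z*(120*m^2 - 10*m - 10)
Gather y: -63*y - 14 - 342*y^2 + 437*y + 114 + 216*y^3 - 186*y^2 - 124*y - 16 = 216*y^3 - 528*y^2 + 250*y + 84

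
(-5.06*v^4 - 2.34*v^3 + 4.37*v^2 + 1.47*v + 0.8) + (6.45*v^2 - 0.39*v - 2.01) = -5.06*v^4 - 2.34*v^3 + 10.82*v^2 + 1.08*v - 1.21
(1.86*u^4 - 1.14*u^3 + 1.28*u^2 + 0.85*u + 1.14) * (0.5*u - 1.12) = 0.93*u^5 - 2.6532*u^4 + 1.9168*u^3 - 1.0086*u^2 - 0.382*u - 1.2768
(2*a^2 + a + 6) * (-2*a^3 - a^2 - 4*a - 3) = -4*a^5 - 4*a^4 - 21*a^3 - 16*a^2 - 27*a - 18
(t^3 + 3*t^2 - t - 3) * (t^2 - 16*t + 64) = t^5 - 13*t^4 + 15*t^3 + 205*t^2 - 16*t - 192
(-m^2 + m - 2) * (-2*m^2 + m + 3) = 2*m^4 - 3*m^3 + 2*m^2 + m - 6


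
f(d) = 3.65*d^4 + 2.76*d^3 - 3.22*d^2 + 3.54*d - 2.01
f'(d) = 14.6*d^3 + 8.28*d^2 - 6.44*d + 3.54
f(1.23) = 10.96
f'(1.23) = 35.31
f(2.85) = 286.62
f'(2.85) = 390.42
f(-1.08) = -8.10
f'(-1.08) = 1.76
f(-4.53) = 1196.35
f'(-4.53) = -1154.59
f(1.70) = 38.75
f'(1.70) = 88.25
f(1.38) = 17.23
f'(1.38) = 48.79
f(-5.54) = 2848.47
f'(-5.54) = -2189.12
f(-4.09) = 762.19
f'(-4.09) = -830.51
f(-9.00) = 21640.92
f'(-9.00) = -9911.22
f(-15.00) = 174686.64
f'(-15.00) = -47311.86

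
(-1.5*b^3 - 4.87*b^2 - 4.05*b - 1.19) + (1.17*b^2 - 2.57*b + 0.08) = -1.5*b^3 - 3.7*b^2 - 6.62*b - 1.11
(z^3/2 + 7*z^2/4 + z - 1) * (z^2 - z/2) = z^5/2 + 3*z^4/2 + z^3/8 - 3*z^2/2 + z/2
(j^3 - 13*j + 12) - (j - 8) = j^3 - 14*j + 20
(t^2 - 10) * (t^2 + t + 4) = t^4 + t^3 - 6*t^2 - 10*t - 40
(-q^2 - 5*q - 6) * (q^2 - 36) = -q^4 - 5*q^3 + 30*q^2 + 180*q + 216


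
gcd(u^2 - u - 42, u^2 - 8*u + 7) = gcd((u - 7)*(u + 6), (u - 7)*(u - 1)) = u - 7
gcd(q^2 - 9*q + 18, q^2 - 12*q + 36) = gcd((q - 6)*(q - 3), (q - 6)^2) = q - 6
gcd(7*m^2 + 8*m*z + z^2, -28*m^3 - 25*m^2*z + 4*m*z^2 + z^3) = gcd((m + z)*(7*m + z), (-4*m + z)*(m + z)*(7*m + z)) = 7*m^2 + 8*m*z + z^2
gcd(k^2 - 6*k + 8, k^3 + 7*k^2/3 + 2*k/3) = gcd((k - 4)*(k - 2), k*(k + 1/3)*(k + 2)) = 1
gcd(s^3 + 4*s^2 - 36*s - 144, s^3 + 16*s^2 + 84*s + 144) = s^2 + 10*s + 24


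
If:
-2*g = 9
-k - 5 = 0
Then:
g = -9/2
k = -5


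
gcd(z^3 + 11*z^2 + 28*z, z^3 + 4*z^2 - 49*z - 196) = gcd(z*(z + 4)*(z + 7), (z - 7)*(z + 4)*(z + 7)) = z^2 + 11*z + 28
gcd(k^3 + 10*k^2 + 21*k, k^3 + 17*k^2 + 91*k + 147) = k^2 + 10*k + 21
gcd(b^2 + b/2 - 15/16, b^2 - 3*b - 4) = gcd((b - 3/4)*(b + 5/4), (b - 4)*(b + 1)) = 1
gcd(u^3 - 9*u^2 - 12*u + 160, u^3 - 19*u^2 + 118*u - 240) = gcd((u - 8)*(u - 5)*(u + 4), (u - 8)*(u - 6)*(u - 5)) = u^2 - 13*u + 40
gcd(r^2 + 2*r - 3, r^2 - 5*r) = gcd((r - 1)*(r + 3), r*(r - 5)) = 1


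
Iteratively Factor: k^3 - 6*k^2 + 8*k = (k - 2)*(k^2 - 4*k) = k*(k - 2)*(k - 4)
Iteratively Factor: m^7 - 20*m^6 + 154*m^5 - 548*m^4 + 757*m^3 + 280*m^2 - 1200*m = (m + 1)*(m^6 - 21*m^5 + 175*m^4 - 723*m^3 + 1480*m^2 - 1200*m) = (m - 5)*(m + 1)*(m^5 - 16*m^4 + 95*m^3 - 248*m^2 + 240*m) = (m - 5)*(m - 4)*(m + 1)*(m^4 - 12*m^3 + 47*m^2 - 60*m) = (m - 5)*(m - 4)^2*(m + 1)*(m^3 - 8*m^2 + 15*m) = m*(m - 5)*(m - 4)^2*(m + 1)*(m^2 - 8*m + 15) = m*(m - 5)*(m - 4)^2*(m - 3)*(m + 1)*(m - 5)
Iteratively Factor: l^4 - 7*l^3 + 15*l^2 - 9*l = (l - 1)*(l^3 - 6*l^2 + 9*l) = (l - 3)*(l - 1)*(l^2 - 3*l) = l*(l - 3)*(l - 1)*(l - 3)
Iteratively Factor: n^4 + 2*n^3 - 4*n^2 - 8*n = (n)*(n^3 + 2*n^2 - 4*n - 8) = n*(n + 2)*(n^2 - 4) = n*(n - 2)*(n + 2)*(n + 2)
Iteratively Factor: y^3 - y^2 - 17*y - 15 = (y + 1)*(y^2 - 2*y - 15) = (y - 5)*(y + 1)*(y + 3)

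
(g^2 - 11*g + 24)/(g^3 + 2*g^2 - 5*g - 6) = (g^2 - 11*g + 24)/(g^3 + 2*g^2 - 5*g - 6)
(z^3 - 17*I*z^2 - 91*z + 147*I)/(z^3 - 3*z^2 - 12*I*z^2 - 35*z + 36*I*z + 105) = (z^2 - 10*I*z - 21)/(z^2 - z*(3 + 5*I) + 15*I)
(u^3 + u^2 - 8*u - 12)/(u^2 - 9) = (u^2 + 4*u + 4)/(u + 3)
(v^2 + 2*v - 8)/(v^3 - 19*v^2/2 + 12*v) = 2*(v^2 + 2*v - 8)/(v*(2*v^2 - 19*v + 24))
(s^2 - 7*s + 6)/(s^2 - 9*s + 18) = (s - 1)/(s - 3)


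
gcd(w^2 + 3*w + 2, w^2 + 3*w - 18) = 1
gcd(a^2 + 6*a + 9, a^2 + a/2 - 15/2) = a + 3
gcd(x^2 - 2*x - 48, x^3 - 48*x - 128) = x - 8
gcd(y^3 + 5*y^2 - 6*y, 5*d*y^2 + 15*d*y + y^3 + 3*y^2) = y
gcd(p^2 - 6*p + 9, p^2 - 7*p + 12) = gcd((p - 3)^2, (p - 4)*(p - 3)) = p - 3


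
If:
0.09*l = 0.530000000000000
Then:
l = 5.89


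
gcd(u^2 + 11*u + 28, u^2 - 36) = 1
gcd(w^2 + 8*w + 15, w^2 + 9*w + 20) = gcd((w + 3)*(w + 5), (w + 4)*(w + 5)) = w + 5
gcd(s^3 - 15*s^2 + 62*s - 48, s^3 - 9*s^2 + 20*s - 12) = s^2 - 7*s + 6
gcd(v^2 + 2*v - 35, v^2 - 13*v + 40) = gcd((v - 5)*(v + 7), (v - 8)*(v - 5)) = v - 5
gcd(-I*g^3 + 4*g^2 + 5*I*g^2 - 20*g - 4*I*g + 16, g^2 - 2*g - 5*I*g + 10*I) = 1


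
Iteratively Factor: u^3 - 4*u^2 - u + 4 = (u + 1)*(u^2 - 5*u + 4) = (u - 1)*(u + 1)*(u - 4)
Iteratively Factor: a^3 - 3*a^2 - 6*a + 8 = (a + 2)*(a^2 - 5*a + 4) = (a - 4)*(a + 2)*(a - 1)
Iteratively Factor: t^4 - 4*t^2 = (t + 2)*(t^3 - 2*t^2) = t*(t + 2)*(t^2 - 2*t) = t^2*(t + 2)*(t - 2)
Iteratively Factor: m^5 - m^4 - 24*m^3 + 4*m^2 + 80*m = (m - 5)*(m^4 + 4*m^3 - 4*m^2 - 16*m) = (m - 5)*(m - 2)*(m^3 + 6*m^2 + 8*m) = (m - 5)*(m - 2)*(m + 2)*(m^2 + 4*m) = (m - 5)*(m - 2)*(m + 2)*(m + 4)*(m)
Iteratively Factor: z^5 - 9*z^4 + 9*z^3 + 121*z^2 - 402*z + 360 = (z + 4)*(z^4 - 13*z^3 + 61*z^2 - 123*z + 90) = (z - 2)*(z + 4)*(z^3 - 11*z^2 + 39*z - 45) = (z - 3)*(z - 2)*(z + 4)*(z^2 - 8*z + 15) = (z - 3)^2*(z - 2)*(z + 4)*(z - 5)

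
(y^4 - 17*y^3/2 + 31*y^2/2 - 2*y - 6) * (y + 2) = y^5 - 13*y^4/2 - 3*y^3/2 + 29*y^2 - 10*y - 12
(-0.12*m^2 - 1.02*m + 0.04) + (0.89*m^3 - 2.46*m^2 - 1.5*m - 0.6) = 0.89*m^3 - 2.58*m^2 - 2.52*m - 0.56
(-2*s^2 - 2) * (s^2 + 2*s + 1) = -2*s^4 - 4*s^3 - 4*s^2 - 4*s - 2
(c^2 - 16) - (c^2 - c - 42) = c + 26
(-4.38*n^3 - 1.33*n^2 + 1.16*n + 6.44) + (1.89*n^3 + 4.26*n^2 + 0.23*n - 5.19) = -2.49*n^3 + 2.93*n^2 + 1.39*n + 1.25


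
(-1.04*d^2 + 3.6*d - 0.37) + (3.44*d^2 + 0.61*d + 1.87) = 2.4*d^2 + 4.21*d + 1.5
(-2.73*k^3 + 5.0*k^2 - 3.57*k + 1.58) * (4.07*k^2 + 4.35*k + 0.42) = -11.1111*k^5 + 8.4745*k^4 + 6.0735*k^3 - 6.9989*k^2 + 5.3736*k + 0.6636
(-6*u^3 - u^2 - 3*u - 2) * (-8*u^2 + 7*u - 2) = 48*u^5 - 34*u^4 + 29*u^3 - 3*u^2 - 8*u + 4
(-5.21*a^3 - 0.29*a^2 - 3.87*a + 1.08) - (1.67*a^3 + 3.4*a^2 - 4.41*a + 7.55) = -6.88*a^3 - 3.69*a^2 + 0.54*a - 6.47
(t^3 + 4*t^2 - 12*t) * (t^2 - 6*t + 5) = t^5 - 2*t^4 - 31*t^3 + 92*t^2 - 60*t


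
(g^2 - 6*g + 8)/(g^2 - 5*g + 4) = (g - 2)/(g - 1)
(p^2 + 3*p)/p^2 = (p + 3)/p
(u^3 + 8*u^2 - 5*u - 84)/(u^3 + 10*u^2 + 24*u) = (u^2 + 4*u - 21)/(u*(u + 6))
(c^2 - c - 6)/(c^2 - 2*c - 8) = (c - 3)/(c - 4)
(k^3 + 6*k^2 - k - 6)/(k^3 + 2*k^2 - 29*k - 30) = (k - 1)/(k - 5)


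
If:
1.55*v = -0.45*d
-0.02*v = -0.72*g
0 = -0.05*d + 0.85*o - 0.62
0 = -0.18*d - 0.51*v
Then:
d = 0.00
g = 0.00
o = 0.73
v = 0.00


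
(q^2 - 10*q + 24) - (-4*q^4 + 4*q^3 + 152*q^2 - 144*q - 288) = 4*q^4 - 4*q^3 - 151*q^2 + 134*q + 312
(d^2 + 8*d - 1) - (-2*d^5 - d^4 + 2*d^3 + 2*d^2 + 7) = 2*d^5 + d^4 - 2*d^3 - d^2 + 8*d - 8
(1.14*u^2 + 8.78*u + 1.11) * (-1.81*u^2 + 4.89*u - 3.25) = -2.0634*u^4 - 10.3172*u^3 + 37.2201*u^2 - 23.1071*u - 3.6075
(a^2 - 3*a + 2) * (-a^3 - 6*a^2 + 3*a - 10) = -a^5 - 3*a^4 + 19*a^3 - 31*a^2 + 36*a - 20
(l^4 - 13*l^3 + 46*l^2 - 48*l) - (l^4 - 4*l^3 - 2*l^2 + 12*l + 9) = -9*l^3 + 48*l^2 - 60*l - 9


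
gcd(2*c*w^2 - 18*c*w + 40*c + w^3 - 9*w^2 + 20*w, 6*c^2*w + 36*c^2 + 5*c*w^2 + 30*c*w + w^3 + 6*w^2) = 2*c + w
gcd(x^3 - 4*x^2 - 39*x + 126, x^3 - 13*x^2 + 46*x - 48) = x - 3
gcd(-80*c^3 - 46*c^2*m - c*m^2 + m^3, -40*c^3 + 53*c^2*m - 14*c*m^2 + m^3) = 8*c - m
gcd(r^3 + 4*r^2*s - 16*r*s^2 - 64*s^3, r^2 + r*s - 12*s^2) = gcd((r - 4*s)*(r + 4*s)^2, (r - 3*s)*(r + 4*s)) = r + 4*s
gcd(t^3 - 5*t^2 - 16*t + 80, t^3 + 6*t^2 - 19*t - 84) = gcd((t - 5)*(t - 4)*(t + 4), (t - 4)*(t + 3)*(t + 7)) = t - 4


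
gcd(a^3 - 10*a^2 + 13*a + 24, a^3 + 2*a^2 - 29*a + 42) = a - 3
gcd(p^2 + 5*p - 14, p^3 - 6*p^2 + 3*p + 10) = p - 2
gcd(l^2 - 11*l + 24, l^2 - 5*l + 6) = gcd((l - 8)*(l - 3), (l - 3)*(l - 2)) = l - 3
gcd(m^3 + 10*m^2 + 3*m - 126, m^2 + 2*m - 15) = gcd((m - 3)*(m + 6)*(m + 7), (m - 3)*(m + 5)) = m - 3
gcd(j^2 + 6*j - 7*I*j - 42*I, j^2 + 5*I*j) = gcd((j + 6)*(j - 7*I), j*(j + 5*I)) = 1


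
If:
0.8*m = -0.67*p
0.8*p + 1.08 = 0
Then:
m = 1.13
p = -1.35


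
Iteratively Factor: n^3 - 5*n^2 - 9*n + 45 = (n - 5)*(n^2 - 9) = (n - 5)*(n + 3)*(n - 3)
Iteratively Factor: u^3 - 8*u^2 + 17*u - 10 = (u - 2)*(u^2 - 6*u + 5) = (u - 2)*(u - 1)*(u - 5)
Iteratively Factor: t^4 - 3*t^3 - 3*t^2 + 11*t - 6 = (t - 1)*(t^3 - 2*t^2 - 5*t + 6) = (t - 1)^2*(t^2 - t - 6) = (t - 1)^2*(t + 2)*(t - 3)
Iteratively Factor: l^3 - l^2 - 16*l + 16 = (l + 4)*(l^2 - 5*l + 4) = (l - 4)*(l + 4)*(l - 1)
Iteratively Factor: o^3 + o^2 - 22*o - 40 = (o - 5)*(o^2 + 6*o + 8) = (o - 5)*(o + 4)*(o + 2)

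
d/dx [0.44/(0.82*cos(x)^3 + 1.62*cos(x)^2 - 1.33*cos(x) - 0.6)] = (1.0824*cos(x)^2 + 1.4256*cos(x) - 0.5852)*sin(x)/(0.82*cos(x)^3 + 1.62*cos(x)^2 - 1.33*cos(x) - 0.6)^2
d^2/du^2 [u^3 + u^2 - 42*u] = 6*u + 2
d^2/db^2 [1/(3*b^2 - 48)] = 2*(3*b^2 + 16)/(3*(b^2 - 16)^3)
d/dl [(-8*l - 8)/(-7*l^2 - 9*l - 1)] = 8*(7*l^2 + 9*l - (l + 1)*(14*l + 9) + 1)/(7*l^2 + 9*l + 1)^2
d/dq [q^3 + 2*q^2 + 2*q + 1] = 3*q^2 + 4*q + 2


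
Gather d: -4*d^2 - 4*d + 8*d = -4*d^2 + 4*d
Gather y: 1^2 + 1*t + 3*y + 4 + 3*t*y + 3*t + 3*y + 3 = 4*t + y*(3*t + 6) + 8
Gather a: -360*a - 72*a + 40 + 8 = 48 - 432*a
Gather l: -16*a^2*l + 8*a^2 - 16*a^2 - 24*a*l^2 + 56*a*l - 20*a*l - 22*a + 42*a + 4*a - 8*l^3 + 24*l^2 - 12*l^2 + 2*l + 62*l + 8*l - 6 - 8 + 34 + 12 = -8*a^2 + 24*a - 8*l^3 + l^2*(12 - 24*a) + l*(-16*a^2 + 36*a + 72) + 32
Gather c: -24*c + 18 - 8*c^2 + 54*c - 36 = -8*c^2 + 30*c - 18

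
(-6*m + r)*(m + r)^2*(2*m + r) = -12*m^4 - 28*m^3*r - 19*m^2*r^2 - 2*m*r^3 + r^4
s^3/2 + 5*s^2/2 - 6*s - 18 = (s/2 + 1)*(s - 3)*(s + 6)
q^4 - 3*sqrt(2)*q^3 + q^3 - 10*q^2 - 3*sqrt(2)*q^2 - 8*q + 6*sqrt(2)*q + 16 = (q - 1)*(q + 2)*(q - 4*sqrt(2))*(q + sqrt(2))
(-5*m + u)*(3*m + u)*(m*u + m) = -15*m^3*u - 15*m^3 - 2*m^2*u^2 - 2*m^2*u + m*u^3 + m*u^2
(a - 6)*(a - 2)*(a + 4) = a^3 - 4*a^2 - 20*a + 48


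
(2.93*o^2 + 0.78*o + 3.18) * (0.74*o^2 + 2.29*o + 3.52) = 2.1682*o^4 + 7.2869*o^3 + 14.453*o^2 + 10.0278*o + 11.1936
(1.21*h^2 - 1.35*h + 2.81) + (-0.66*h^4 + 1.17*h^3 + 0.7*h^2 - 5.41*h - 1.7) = -0.66*h^4 + 1.17*h^3 + 1.91*h^2 - 6.76*h + 1.11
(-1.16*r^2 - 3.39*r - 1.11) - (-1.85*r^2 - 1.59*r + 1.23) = 0.69*r^2 - 1.8*r - 2.34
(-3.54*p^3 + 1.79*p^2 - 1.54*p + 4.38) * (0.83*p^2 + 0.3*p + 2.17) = -2.9382*p^5 + 0.4237*p^4 - 8.423*p^3 + 7.0577*p^2 - 2.0278*p + 9.5046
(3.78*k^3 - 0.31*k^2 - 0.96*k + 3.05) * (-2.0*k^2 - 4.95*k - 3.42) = -7.56*k^5 - 18.091*k^4 - 9.4731*k^3 - 0.2878*k^2 - 11.8143*k - 10.431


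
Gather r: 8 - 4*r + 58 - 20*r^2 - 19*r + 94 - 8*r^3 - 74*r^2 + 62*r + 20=-8*r^3 - 94*r^2 + 39*r + 180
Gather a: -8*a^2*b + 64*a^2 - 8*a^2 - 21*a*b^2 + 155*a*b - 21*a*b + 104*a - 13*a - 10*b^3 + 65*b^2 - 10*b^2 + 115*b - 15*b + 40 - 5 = a^2*(56 - 8*b) + a*(-21*b^2 + 134*b + 91) - 10*b^3 + 55*b^2 + 100*b + 35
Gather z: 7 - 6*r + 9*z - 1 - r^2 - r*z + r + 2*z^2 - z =-r^2 - 5*r + 2*z^2 + z*(8 - r) + 6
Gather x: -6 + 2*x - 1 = 2*x - 7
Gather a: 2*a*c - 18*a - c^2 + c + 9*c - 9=a*(2*c - 18) - c^2 + 10*c - 9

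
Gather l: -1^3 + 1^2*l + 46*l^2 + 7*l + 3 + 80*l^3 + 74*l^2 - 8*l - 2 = 80*l^3 + 120*l^2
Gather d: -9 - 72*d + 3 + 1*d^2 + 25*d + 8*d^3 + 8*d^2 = 8*d^3 + 9*d^2 - 47*d - 6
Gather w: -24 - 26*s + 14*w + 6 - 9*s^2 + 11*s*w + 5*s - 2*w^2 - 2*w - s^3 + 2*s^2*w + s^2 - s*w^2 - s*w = -s^3 - 8*s^2 - 21*s + w^2*(-s - 2) + w*(2*s^2 + 10*s + 12) - 18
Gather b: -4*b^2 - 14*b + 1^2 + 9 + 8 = -4*b^2 - 14*b + 18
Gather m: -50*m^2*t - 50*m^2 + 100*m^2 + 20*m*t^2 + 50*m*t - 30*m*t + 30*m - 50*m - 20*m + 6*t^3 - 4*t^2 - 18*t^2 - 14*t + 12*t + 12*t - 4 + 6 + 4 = m^2*(50 - 50*t) + m*(20*t^2 + 20*t - 40) + 6*t^3 - 22*t^2 + 10*t + 6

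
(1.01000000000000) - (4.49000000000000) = -3.48000000000000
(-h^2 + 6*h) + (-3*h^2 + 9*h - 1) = -4*h^2 + 15*h - 1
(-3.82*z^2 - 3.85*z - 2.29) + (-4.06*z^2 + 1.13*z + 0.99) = -7.88*z^2 - 2.72*z - 1.3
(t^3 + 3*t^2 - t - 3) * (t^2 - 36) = t^5 + 3*t^4 - 37*t^3 - 111*t^2 + 36*t + 108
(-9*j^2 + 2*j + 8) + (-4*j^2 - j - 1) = -13*j^2 + j + 7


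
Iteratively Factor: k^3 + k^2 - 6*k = (k - 2)*(k^2 + 3*k) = (k - 2)*(k + 3)*(k)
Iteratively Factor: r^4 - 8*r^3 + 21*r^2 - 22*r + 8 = (r - 4)*(r^3 - 4*r^2 + 5*r - 2) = (r - 4)*(r - 1)*(r^2 - 3*r + 2) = (r - 4)*(r - 2)*(r - 1)*(r - 1)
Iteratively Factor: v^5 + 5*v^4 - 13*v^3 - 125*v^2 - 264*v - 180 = (v + 2)*(v^4 + 3*v^3 - 19*v^2 - 87*v - 90) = (v + 2)^2*(v^3 + v^2 - 21*v - 45) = (v + 2)^2*(v + 3)*(v^2 - 2*v - 15) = (v + 2)^2*(v + 3)^2*(v - 5)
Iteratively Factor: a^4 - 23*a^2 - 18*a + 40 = (a + 4)*(a^3 - 4*a^2 - 7*a + 10) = (a + 2)*(a + 4)*(a^2 - 6*a + 5) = (a - 5)*(a + 2)*(a + 4)*(a - 1)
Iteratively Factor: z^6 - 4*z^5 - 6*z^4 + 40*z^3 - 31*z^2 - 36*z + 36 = (z - 3)*(z^5 - z^4 - 9*z^3 + 13*z^2 + 8*z - 12) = (z - 3)*(z + 3)*(z^4 - 4*z^3 + 3*z^2 + 4*z - 4) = (z - 3)*(z + 1)*(z + 3)*(z^3 - 5*z^2 + 8*z - 4) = (z - 3)*(z - 2)*(z + 1)*(z + 3)*(z^2 - 3*z + 2) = (z - 3)*(z - 2)^2*(z + 1)*(z + 3)*(z - 1)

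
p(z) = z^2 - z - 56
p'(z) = 2*z - 1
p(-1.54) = -52.09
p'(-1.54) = -4.08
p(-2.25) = -48.69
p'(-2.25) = -5.50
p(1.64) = -54.95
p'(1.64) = 2.28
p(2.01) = -53.97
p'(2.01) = 3.02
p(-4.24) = -33.78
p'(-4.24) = -9.48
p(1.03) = -55.97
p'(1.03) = 1.06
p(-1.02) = -53.94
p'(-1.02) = -3.04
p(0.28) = -56.20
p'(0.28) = -0.44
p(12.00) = 76.00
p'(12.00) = 23.00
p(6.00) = -26.00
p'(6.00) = 11.00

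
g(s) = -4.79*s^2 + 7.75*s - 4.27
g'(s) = 7.75 - 9.58*s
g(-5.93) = -218.67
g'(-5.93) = 64.56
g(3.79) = -43.70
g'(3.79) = -28.56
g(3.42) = -33.79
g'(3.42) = -25.01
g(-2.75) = -61.81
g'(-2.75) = 34.10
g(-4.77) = -150.22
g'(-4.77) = 53.45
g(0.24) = -2.69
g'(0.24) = 5.45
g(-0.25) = -6.51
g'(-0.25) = 10.14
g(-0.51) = -9.47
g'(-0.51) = 12.64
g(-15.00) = -1198.27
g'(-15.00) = 151.45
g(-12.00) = -787.03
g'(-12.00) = 122.71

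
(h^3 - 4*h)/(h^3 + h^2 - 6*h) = (h + 2)/(h + 3)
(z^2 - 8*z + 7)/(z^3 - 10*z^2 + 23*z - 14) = 1/(z - 2)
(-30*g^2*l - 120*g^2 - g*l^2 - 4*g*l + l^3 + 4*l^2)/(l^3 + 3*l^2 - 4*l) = (-30*g^2 - g*l + l^2)/(l*(l - 1))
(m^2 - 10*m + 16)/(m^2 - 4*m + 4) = (m - 8)/(m - 2)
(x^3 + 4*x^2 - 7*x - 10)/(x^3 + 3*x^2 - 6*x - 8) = (x + 5)/(x + 4)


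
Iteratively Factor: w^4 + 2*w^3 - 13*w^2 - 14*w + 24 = (w - 3)*(w^3 + 5*w^2 + 2*w - 8) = (w - 3)*(w + 2)*(w^2 + 3*w - 4) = (w - 3)*(w - 1)*(w + 2)*(w + 4)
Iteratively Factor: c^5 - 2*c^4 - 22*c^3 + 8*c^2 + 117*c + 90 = (c + 1)*(c^4 - 3*c^3 - 19*c^2 + 27*c + 90) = (c - 3)*(c + 1)*(c^3 - 19*c - 30) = (c - 3)*(c + 1)*(c + 3)*(c^2 - 3*c - 10) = (c - 5)*(c - 3)*(c + 1)*(c + 3)*(c + 2)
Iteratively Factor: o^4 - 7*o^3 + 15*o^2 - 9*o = (o - 3)*(o^3 - 4*o^2 + 3*o) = o*(o - 3)*(o^2 - 4*o + 3) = o*(o - 3)*(o - 1)*(o - 3)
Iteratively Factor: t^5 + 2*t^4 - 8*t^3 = (t)*(t^4 + 2*t^3 - 8*t^2) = t*(t - 2)*(t^3 + 4*t^2) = t^2*(t - 2)*(t^2 + 4*t) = t^2*(t - 2)*(t + 4)*(t)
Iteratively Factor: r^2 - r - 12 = (r - 4)*(r + 3)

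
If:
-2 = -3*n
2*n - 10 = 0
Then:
No Solution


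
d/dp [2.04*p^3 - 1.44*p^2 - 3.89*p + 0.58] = 6.12*p^2 - 2.88*p - 3.89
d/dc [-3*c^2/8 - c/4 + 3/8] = -3*c/4 - 1/4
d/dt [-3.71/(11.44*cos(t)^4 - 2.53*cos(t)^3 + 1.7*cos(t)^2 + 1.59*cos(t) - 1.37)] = (-169.7696*cos(t)^3 + 28.1589*cos(t)^2 - 12.614*cos(t) - 5.8989)*sin(t)/(11.44*cos(t)^4 - 2.53*cos(t)^3 + 1.7*cos(t)^2 + 1.59*cos(t) - 1.37)^2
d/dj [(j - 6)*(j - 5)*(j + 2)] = 3*j^2 - 18*j + 8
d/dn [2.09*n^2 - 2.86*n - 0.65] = 4.18*n - 2.86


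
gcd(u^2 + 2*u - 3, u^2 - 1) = u - 1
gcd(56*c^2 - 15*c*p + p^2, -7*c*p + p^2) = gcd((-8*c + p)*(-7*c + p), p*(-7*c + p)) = -7*c + p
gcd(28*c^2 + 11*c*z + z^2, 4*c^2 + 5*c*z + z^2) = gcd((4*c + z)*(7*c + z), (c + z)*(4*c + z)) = 4*c + z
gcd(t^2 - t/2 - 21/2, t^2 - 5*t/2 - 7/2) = t - 7/2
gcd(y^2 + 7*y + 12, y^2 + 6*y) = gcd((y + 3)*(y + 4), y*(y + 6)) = 1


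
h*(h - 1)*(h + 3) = h^3 + 2*h^2 - 3*h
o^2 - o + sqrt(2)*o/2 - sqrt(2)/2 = (o - 1)*(o + sqrt(2)/2)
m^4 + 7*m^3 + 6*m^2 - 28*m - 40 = (m - 2)*(m + 2)^2*(m + 5)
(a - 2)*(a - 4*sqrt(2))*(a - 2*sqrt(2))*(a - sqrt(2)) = a^4 - 7*sqrt(2)*a^3 - 2*a^3 + 14*sqrt(2)*a^2 + 28*a^2 - 56*a - 16*sqrt(2)*a + 32*sqrt(2)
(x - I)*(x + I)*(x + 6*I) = x^3 + 6*I*x^2 + x + 6*I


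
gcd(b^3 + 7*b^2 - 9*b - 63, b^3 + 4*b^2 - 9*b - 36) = b^2 - 9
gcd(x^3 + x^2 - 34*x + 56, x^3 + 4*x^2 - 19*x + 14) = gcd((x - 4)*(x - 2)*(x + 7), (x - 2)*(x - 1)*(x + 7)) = x^2 + 5*x - 14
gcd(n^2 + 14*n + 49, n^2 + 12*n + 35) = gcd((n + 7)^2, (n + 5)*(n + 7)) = n + 7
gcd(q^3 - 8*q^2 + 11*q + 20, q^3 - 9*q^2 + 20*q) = q^2 - 9*q + 20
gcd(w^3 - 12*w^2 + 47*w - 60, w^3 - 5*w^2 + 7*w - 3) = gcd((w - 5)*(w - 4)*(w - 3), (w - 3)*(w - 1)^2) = w - 3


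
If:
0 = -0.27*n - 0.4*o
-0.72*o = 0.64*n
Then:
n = 0.00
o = 0.00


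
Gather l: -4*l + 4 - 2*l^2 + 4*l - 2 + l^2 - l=-l^2 - l + 2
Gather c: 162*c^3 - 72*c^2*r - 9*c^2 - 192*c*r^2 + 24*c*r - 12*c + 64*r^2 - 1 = 162*c^3 + c^2*(-72*r - 9) + c*(-192*r^2 + 24*r - 12) + 64*r^2 - 1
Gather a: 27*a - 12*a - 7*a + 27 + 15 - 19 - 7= 8*a + 16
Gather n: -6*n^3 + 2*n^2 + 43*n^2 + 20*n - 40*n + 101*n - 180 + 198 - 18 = -6*n^3 + 45*n^2 + 81*n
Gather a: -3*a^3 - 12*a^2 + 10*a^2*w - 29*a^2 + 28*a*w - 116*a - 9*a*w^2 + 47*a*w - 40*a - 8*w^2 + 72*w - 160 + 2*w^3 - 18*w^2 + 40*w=-3*a^3 + a^2*(10*w - 41) + a*(-9*w^2 + 75*w - 156) + 2*w^3 - 26*w^2 + 112*w - 160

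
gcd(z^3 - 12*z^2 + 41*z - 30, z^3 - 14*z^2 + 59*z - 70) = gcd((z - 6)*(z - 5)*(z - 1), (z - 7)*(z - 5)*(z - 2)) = z - 5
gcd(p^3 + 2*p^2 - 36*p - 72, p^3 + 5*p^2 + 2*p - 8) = p + 2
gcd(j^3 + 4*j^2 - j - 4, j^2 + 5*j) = 1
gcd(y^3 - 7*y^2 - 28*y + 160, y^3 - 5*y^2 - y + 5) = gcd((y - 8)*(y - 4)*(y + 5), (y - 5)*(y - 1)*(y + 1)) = 1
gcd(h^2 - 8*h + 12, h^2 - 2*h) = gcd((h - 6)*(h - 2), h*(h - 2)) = h - 2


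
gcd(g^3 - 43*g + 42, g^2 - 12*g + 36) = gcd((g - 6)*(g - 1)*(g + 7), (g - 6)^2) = g - 6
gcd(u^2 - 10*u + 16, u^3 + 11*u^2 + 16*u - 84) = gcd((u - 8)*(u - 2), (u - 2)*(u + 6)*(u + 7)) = u - 2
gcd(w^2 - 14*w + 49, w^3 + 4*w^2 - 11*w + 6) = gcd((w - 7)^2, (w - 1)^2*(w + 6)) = 1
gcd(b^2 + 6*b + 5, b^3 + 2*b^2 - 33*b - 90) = b + 5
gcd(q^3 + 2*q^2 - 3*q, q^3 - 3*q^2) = q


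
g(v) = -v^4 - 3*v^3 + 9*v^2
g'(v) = -4*v^3 - 9*v^2 + 18*v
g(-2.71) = 71.87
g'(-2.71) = -35.27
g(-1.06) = 12.42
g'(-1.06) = -24.43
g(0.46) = 1.57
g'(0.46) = 5.99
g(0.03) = 0.01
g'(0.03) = 0.53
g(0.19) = 0.30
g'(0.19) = 3.07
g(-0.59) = 3.63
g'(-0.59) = -12.93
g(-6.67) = -688.64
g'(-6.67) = 666.50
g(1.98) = -3.37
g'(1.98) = -30.69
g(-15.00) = -38475.00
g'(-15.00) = 11205.00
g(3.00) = -81.00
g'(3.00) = -135.00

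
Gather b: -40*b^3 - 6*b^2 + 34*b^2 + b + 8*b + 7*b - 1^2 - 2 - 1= -40*b^3 + 28*b^2 + 16*b - 4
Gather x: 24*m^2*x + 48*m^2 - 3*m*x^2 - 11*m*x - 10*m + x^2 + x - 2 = 48*m^2 - 10*m + x^2*(1 - 3*m) + x*(24*m^2 - 11*m + 1) - 2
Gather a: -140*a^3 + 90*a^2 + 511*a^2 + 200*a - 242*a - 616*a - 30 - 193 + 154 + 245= -140*a^3 + 601*a^2 - 658*a + 176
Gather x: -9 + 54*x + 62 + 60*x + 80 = 114*x + 133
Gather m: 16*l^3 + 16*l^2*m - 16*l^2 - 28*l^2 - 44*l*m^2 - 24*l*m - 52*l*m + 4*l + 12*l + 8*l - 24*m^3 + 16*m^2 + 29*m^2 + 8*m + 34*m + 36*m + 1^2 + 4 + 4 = 16*l^3 - 44*l^2 + 24*l - 24*m^3 + m^2*(45 - 44*l) + m*(16*l^2 - 76*l + 78) + 9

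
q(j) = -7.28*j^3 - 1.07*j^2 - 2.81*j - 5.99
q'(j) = -21.84*j^2 - 2.14*j - 2.81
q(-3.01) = 191.31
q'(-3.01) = -194.24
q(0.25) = -6.87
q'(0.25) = -4.71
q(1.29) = -27.02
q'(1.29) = -41.91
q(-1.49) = 19.90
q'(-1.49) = -48.11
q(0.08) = -6.23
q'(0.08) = -3.12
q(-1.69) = 30.84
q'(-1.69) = -61.57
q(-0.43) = -4.40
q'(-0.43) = -5.93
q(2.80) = -182.06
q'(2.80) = -180.03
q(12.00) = -12773.63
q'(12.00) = -3173.45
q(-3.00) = 189.37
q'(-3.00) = -192.95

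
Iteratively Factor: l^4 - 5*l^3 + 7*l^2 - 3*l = (l - 1)*(l^3 - 4*l^2 + 3*l) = l*(l - 1)*(l^2 - 4*l + 3) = l*(l - 3)*(l - 1)*(l - 1)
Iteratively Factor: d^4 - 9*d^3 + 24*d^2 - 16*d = (d - 4)*(d^3 - 5*d^2 + 4*d) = (d - 4)^2*(d^2 - d) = d*(d - 4)^2*(d - 1)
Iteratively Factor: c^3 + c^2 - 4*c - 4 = (c + 2)*(c^2 - c - 2) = (c + 1)*(c + 2)*(c - 2)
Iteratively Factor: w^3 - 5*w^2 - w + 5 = (w + 1)*(w^2 - 6*w + 5) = (w - 1)*(w + 1)*(w - 5)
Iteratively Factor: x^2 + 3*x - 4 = (x - 1)*(x + 4)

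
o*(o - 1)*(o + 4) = o^3 + 3*o^2 - 4*o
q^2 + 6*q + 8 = (q + 2)*(q + 4)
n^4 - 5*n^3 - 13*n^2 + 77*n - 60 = (n - 5)*(n - 3)*(n - 1)*(n + 4)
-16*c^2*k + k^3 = k*(-4*c + k)*(4*c + k)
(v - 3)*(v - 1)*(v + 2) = v^3 - 2*v^2 - 5*v + 6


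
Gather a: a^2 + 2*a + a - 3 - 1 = a^2 + 3*a - 4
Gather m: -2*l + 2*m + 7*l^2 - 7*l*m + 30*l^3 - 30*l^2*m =30*l^3 + 7*l^2 - 2*l + m*(-30*l^2 - 7*l + 2)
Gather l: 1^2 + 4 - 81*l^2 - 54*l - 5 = -81*l^2 - 54*l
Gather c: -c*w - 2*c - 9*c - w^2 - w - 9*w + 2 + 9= c*(-w - 11) - w^2 - 10*w + 11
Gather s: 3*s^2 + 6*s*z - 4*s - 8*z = 3*s^2 + s*(6*z - 4) - 8*z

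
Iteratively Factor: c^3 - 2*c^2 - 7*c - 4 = (c + 1)*(c^2 - 3*c - 4) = (c - 4)*(c + 1)*(c + 1)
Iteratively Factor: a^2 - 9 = (a + 3)*(a - 3)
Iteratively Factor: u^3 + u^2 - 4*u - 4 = (u + 1)*(u^2 - 4) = (u + 1)*(u + 2)*(u - 2)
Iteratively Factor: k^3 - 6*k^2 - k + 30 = (k + 2)*(k^2 - 8*k + 15) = (k - 5)*(k + 2)*(k - 3)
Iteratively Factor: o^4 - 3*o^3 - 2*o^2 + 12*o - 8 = (o - 1)*(o^3 - 2*o^2 - 4*o + 8) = (o - 2)*(o - 1)*(o^2 - 4) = (o - 2)*(o - 1)*(o + 2)*(o - 2)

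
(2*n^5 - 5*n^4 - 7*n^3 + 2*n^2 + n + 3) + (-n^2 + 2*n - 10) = 2*n^5 - 5*n^4 - 7*n^3 + n^2 + 3*n - 7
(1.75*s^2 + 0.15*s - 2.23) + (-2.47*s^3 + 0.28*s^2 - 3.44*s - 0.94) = -2.47*s^3 + 2.03*s^2 - 3.29*s - 3.17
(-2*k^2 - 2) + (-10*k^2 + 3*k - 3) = -12*k^2 + 3*k - 5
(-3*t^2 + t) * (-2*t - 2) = 6*t^3 + 4*t^2 - 2*t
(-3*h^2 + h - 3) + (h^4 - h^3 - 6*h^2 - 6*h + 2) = h^4 - h^3 - 9*h^2 - 5*h - 1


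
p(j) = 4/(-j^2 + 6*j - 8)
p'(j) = 4*(2*j - 6)/(-j^2 + 6*j - 8)^2 = 8*(j - 3)/(j^2 - 6*j + 8)^2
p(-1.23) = -0.24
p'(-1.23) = -0.12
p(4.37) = -4.56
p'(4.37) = 14.25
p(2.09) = 23.27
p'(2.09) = -246.37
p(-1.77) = -0.18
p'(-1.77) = -0.08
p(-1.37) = -0.22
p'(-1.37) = -0.11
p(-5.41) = -0.06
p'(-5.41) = -0.01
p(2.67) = 4.49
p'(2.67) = -3.32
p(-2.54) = -0.13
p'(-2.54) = -0.05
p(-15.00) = -0.01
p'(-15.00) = 0.00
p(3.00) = 4.00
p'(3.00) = 0.00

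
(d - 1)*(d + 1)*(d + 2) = d^3 + 2*d^2 - d - 2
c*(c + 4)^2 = c^3 + 8*c^2 + 16*c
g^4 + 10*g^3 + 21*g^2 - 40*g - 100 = (g - 2)*(g + 2)*(g + 5)^2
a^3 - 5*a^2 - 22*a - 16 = (a - 8)*(a + 1)*(a + 2)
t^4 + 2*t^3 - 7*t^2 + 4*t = t*(t - 1)^2*(t + 4)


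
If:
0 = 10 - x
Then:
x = 10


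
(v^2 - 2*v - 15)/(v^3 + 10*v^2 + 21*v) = (v - 5)/(v*(v + 7))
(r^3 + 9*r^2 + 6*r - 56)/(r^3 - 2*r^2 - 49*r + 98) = (r + 4)/(r - 7)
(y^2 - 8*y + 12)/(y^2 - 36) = (y - 2)/(y + 6)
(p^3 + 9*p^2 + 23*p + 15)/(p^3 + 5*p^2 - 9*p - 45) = (p + 1)/(p - 3)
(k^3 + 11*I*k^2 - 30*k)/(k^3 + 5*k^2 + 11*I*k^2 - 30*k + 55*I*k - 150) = k/(k + 5)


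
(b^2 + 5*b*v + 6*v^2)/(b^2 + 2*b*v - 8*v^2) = (b^2 + 5*b*v + 6*v^2)/(b^2 + 2*b*v - 8*v^2)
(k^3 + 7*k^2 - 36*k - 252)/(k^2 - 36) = k + 7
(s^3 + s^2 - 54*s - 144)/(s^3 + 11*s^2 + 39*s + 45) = (s^2 - 2*s - 48)/(s^2 + 8*s + 15)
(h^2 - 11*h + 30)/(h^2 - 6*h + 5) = (h - 6)/(h - 1)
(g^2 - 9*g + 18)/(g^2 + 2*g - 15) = (g - 6)/(g + 5)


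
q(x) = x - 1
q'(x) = 1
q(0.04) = -0.96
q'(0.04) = 1.00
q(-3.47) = -4.47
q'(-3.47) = 1.00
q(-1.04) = -2.04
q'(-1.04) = 1.00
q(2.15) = 1.15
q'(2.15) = 1.00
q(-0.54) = -1.54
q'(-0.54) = 1.00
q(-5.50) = -6.50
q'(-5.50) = 1.00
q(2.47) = 1.47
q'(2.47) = 1.00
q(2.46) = 1.46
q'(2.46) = 1.00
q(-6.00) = -7.00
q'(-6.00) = 1.00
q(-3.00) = -4.00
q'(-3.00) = 1.00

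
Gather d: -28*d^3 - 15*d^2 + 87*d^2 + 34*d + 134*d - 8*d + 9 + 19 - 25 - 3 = -28*d^3 + 72*d^2 + 160*d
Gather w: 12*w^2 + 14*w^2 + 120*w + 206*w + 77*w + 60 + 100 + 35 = 26*w^2 + 403*w + 195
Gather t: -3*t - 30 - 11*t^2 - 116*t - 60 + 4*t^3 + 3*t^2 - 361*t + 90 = 4*t^3 - 8*t^2 - 480*t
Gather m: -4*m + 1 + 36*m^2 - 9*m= 36*m^2 - 13*m + 1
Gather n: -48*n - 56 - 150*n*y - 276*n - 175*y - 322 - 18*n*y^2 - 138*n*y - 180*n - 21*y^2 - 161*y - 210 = n*(-18*y^2 - 288*y - 504) - 21*y^2 - 336*y - 588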